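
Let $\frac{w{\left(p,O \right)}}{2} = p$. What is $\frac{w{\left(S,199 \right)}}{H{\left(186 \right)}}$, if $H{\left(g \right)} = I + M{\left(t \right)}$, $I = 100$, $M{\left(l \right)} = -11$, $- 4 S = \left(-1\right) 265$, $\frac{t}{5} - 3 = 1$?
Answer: $\frac{265}{178} \approx 1.4888$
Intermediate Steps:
$t = 20$ ($t = 15 + 5 \cdot 1 = 15 + 5 = 20$)
$S = \frac{265}{4}$ ($S = - \frac{\left(-1\right) 265}{4} = \left(- \frac{1}{4}\right) \left(-265\right) = \frac{265}{4} \approx 66.25$)
$w{\left(p,O \right)} = 2 p$
$H{\left(g \right)} = 89$ ($H{\left(g \right)} = 100 - 11 = 89$)
$\frac{w{\left(S,199 \right)}}{H{\left(186 \right)}} = \frac{2 \cdot \frac{265}{4}}{89} = \frac{265}{2} \cdot \frac{1}{89} = \frac{265}{178}$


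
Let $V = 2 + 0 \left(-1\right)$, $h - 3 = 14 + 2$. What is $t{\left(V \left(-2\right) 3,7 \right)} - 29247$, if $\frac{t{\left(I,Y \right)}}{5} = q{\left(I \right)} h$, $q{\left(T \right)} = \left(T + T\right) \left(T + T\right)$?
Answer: $25473$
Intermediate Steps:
$h = 19$ ($h = 3 + \left(14 + 2\right) = 3 + 16 = 19$)
$V = 2$ ($V = 2 + 0 = 2$)
$q{\left(T \right)} = 4 T^{2}$ ($q{\left(T \right)} = 2 T 2 T = 4 T^{2}$)
$t{\left(I,Y \right)} = 380 I^{2}$ ($t{\left(I,Y \right)} = 5 \cdot 4 I^{2} \cdot 19 = 5 \cdot 76 I^{2} = 380 I^{2}$)
$t{\left(V \left(-2\right) 3,7 \right)} - 29247 = 380 \left(2 \left(-2\right) 3\right)^{2} - 29247 = 380 \left(\left(-4\right) 3\right)^{2} - 29247 = 380 \left(-12\right)^{2} - 29247 = 380 \cdot 144 - 29247 = 54720 - 29247 = 25473$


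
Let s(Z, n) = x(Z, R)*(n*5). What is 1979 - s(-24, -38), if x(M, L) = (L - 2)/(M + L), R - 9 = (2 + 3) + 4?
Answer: 4417/3 ≈ 1472.3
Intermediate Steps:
R = 18 (R = 9 + ((2 + 3) + 4) = 9 + (5 + 4) = 9 + 9 = 18)
x(M, L) = (-2 + L)/(L + M)
s(Z, n) = 80*n/(18 + Z) (s(Z, n) = ((-2 + 18)/(18 + Z))*(n*5) = (16/(18 + Z))*(5*n) = 80*n/(18 + Z))
1979 - s(-24, -38) = 1979 - 80*(-38)/(18 - 24) = 1979 - 80*(-38)/(-6) = 1979 - 80*(-38)*(-1)/6 = 1979 - 1*1520/3 = 1979 - 1520/3 = 4417/3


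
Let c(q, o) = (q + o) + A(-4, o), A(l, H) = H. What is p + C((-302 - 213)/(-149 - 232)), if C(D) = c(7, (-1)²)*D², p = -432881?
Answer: -6981672424/16129 ≈ -4.3286e+5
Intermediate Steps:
c(q, o) = q + 2*o (c(q, o) = (q + o) + o = (o + q) + o = q + 2*o)
C(D) = 9*D² (C(D) = (7 + 2*(-1)²)*D² = (7 + 2*1)*D² = (7 + 2)*D² = 9*D²)
p + C((-302 - 213)/(-149 - 232)) = -432881 + 9*((-302 - 213)/(-149 - 232))² = -432881 + 9*(-515/(-381))² = -432881 + 9*(-515*(-1/381))² = -432881 + 9*(515/381)² = -432881 + 9*(265225/145161) = -432881 + 265225/16129 = -6981672424/16129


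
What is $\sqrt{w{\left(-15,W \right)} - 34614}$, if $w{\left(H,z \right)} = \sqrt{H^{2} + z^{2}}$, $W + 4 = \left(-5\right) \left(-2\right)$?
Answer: $\sqrt{-34614 + 3 \sqrt{29}} \approx 186.0 i$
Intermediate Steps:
$W = 6$ ($W = -4 - -10 = -4 + 10 = 6$)
$\sqrt{w{\left(-15,W \right)} - 34614} = \sqrt{\sqrt{\left(-15\right)^{2} + 6^{2}} - 34614} = \sqrt{\sqrt{225 + 36} - 34614} = \sqrt{\sqrt{261} - 34614} = \sqrt{3 \sqrt{29} - 34614} = \sqrt{-34614 + 3 \sqrt{29}}$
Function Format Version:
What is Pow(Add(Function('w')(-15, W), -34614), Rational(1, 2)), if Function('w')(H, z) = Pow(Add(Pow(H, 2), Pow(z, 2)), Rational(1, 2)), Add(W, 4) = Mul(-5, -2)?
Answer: Pow(Add(-34614, Mul(3, Pow(29, Rational(1, 2)))), Rational(1, 2)) ≈ Mul(186.00, I)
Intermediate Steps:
W = 6 (W = Add(-4, Mul(-5, -2)) = Add(-4, 10) = 6)
Pow(Add(Function('w')(-15, W), -34614), Rational(1, 2)) = Pow(Add(Pow(Add(Pow(-15, 2), Pow(6, 2)), Rational(1, 2)), -34614), Rational(1, 2)) = Pow(Add(Pow(Add(225, 36), Rational(1, 2)), -34614), Rational(1, 2)) = Pow(Add(Pow(261, Rational(1, 2)), -34614), Rational(1, 2)) = Pow(Add(Mul(3, Pow(29, Rational(1, 2))), -34614), Rational(1, 2)) = Pow(Add(-34614, Mul(3, Pow(29, Rational(1, 2)))), Rational(1, 2))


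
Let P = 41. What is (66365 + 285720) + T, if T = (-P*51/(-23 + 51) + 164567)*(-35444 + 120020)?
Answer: 97387182635/7 ≈ 1.3912e+10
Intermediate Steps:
T = 97384718040/7 (T = (-41*51/(-23 + 51) + 164567)*(-35444 + 120020) = (-2091/28 + 164567)*84576 = (4605785/28)*84576 = 97384718040/7 ≈ 1.3912e+10)
(66365 + 285720) + T = (66365 + 285720) + 97384718040/7 = 352085 + 97384718040/7 = 97387182635/7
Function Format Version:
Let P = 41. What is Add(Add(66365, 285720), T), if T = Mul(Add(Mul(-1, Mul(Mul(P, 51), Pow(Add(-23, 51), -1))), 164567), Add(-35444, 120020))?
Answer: Rational(97387182635, 7) ≈ 1.3912e+10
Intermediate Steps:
T = Rational(97384718040, 7) (T = Mul(Add(Mul(-1, Mul(Mul(41, 51), Pow(Add(-23, 51), -1))), 164567), Add(-35444, 120020)) = Mul(Add(Mul(-1, Mul(2091, Pow(28, -1))), 164567), 84576) = Mul(Add(Mul(-1, Mul(2091, Rational(1, 28))), 164567), 84576) = Mul(Add(Mul(-1, Rational(2091, 28)), 164567), 84576) = Mul(Add(Rational(-2091, 28), 164567), 84576) = Mul(Rational(4605785, 28), 84576) = Rational(97384718040, 7) ≈ 1.3912e+10)
Add(Add(66365, 285720), T) = Add(Add(66365, 285720), Rational(97384718040, 7)) = Add(352085, Rational(97384718040, 7)) = Rational(97387182635, 7)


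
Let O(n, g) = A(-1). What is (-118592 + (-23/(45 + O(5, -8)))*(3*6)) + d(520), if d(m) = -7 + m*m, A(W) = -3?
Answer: 1062538/7 ≈ 1.5179e+5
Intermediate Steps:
O(n, g) = -3
d(m) = -7 + m²
(-118592 + (-23/(45 + O(5, -8)))*(3*6)) + d(520) = (-118592 + (-23/(45 - 3))*(3*6)) + (-7 + 520²) = (-118592 - 23/42*18) + (-7 + 270400) = (-118592 - 23*1/42*18) + 270393 = (-118592 - 23/42*18) + 270393 = (-118592 - 69/7) + 270393 = -830213/7 + 270393 = 1062538/7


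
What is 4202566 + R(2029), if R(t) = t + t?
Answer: 4206624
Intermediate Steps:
R(t) = 2*t
4202566 + R(2029) = 4202566 + 2*2029 = 4202566 + 4058 = 4206624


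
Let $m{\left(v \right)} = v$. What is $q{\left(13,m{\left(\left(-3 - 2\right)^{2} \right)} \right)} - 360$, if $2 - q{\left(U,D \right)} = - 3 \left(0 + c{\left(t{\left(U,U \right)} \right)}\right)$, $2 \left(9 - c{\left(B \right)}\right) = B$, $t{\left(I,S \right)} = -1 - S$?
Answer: $-310$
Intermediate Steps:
$c{\left(B \right)} = 9 - \frac{B}{2}$
$q{\left(U,D \right)} = \frac{61}{2} + \frac{3 U}{2}$ ($q{\left(U,D \right)} = 2 - - 3 \left(0 - \left(-9 + \frac{-1 - U}{2}\right)\right) = 2 - - 3 \left(0 + \left(9 + \left(\frac{1}{2} + \frac{U}{2}\right)\right)\right) = 2 - - 3 \left(0 + \left(\frac{19}{2} + \frac{U}{2}\right)\right) = 2 - - 3 \left(\frac{19}{2} + \frac{U}{2}\right) = 2 - \left(- \frac{57}{2} - \frac{3 U}{2}\right) = 2 + \left(\frac{57}{2} + \frac{3 U}{2}\right) = \frac{61}{2} + \frac{3 U}{2}$)
$q{\left(13,m{\left(\left(-3 - 2\right)^{2} \right)} \right)} - 360 = \left(\frac{61}{2} + \frac{3}{2} \cdot 13\right) - 360 = \left(\frac{61}{2} + \frac{39}{2}\right) - 360 = 50 - 360 = -310$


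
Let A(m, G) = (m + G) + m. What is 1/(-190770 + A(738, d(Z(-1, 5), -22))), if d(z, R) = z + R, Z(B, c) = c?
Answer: -1/189311 ≈ -5.2823e-6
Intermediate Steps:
d(z, R) = R + z
A(m, G) = G + 2*m (A(m, G) = (G + m) + m = G + 2*m)
1/(-190770 + A(738, d(Z(-1, 5), -22))) = 1/(-190770 + ((-22 + 5) + 2*738)) = 1/(-190770 + (-17 + 1476)) = 1/(-190770 + 1459) = 1/(-189311) = -1/189311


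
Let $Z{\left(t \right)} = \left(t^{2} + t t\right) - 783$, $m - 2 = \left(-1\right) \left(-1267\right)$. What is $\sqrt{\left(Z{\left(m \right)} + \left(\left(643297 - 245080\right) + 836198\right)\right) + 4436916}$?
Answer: $\sqrt{8891270} \approx 2981.8$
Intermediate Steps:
$m = 1269$ ($m = 2 - -1267 = 2 + 1267 = 1269$)
$Z{\left(t \right)} = -783 + 2 t^{2}$ ($Z{\left(t \right)} = \left(t^{2} + t^{2}\right) - 783 = 2 t^{2} - 783 = -783 + 2 t^{2}$)
$\sqrt{\left(Z{\left(m \right)} + \left(\left(643297 - 245080\right) + 836198\right)\right) + 4436916} = \sqrt{\left(\left(-783 + 2 \cdot 1269^{2}\right) + \left(\left(643297 - 245080\right) + 836198\right)\right) + 4436916} = \sqrt{\left(\left(-783 + 2 \cdot 1610361\right) + \left(398217 + 836198\right)\right) + 4436916} = \sqrt{\left(\left(-783 + 3220722\right) + 1234415\right) + 4436916} = \sqrt{\left(3219939 + 1234415\right) + 4436916} = \sqrt{4454354 + 4436916} = \sqrt{8891270}$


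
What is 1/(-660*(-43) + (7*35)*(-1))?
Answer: 1/28135 ≈ 3.5543e-5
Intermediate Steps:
1/(-660*(-43) + (7*35)*(-1)) = 1/(28380 + 245*(-1)) = 1/(28380 - 245) = 1/28135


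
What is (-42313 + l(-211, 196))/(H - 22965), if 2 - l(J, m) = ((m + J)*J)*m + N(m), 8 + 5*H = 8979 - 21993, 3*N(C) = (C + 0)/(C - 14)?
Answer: 129217015/4986033 ≈ 25.916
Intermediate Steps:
N(C) = C/(3*(-14 + C)) (N(C) = ((C + 0)/(C - 14))/3 = (C/(-14 + C))/3 = C/(3*(-14 + C)))
H = -13022/5 (H = -8/5 + (8979 - 21993)/5 = -8/5 + (⅕)*(-13014) = -8/5 - 13014/5 = -13022/5 ≈ -2604.4)
l(J, m) = 2 - m/(3*(-14 + m)) - J*m*(J + m) (l(J, m) = 2 - (((m + J)*J)*m + m/(3*(-14 + m))) = 2 - (((J + m)*J)*m + m/(3*(-14 + m))) = 2 - ((J*(J + m))*m + m/(3*(-14 + m))) = 2 - (J*m*(J + m) + m/(3*(-14 + m))) = 2 - (m/(3*(-14 + m)) + J*m*(J + m)) = 2 + (-m/(3*(-14 + m)) - J*m*(J + m)) = 2 - m/(3*(-14 + m)) - J*m*(J + m))
(-42313 + l(-211, 196))/(H - 22965) = (-42313 + (-⅓*196 + (-14 + 196)*(2 - 1*(-211)*196² - 1*196*(-211)²))/(-14 + 196))/(-13022/5 - 22965) = (-42313 + (-196/3 + 182*(2 - 1*(-211)*38416 - 1*196*44521))/182)/(-127847/5) = (-42313 + (-196/3 + 182*(2 + 8105776 - 8726116))/182)*(-5/127847) = (-42313 + (-196/3 + 182*(-620338))/182)*(-5/127847) = (-42313 + (-196/3 - 112901516)/182)*(-5/127847) = (-42313 + (1/182)*(-338704744/3))*(-5/127847) = (-42313 - 24193196/39)*(-5/127847) = -25843403/39*(-5/127847) = 129217015/4986033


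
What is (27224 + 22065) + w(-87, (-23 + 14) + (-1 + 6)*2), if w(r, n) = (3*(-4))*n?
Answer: 49277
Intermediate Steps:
w(r, n) = -12*n
(27224 + 22065) + w(-87, (-23 + 14) + (-1 + 6)*2) = (27224 + 22065) - 12*((-23 + 14) + (-1 + 6)*2) = 49289 - 12*(-9 + 5*2) = 49289 - 12*(-9 + 10) = 49289 - 12*1 = 49289 - 12 = 49277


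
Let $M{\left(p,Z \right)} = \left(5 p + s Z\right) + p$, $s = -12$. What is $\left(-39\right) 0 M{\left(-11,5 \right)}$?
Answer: $0$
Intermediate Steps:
$M{\left(p,Z \right)} = - 12 Z + 6 p$ ($M{\left(p,Z \right)} = \left(5 p - 12 Z\right) + p = \left(- 12 Z + 5 p\right) + p = - 12 Z + 6 p$)
$\left(-39\right) 0 M{\left(-11,5 \right)} = \left(-39\right) 0 \left(\left(-12\right) 5 + 6 \left(-11\right)\right) = 0 \left(-60 - 66\right) = 0 \left(-126\right) = 0$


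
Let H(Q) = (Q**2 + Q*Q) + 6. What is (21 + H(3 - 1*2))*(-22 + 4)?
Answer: -522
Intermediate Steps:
H(Q) = 6 + 2*Q**2 (H(Q) = (Q**2 + Q**2) + 6 = 2*Q**2 + 6 = 6 + 2*Q**2)
(21 + H(3 - 1*2))*(-22 + 4) = (21 + (6 + 2*(3 - 1*2)**2))*(-22 + 4) = (21 + (6 + 2*(3 - 2)**2))*(-18) = (21 + (6 + 2*1**2))*(-18) = (21 + (6 + 2*1))*(-18) = (21 + (6 + 2))*(-18) = (21 + 8)*(-18) = 29*(-18) = -522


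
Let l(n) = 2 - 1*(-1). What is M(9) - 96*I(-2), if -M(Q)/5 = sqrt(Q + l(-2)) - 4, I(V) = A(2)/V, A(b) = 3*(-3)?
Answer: -412 - 10*sqrt(3) ≈ -429.32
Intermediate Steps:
A(b) = -9
l(n) = 3 (l(n) = 2 + 1 = 3)
I(V) = -9/V
M(Q) = 20 - 5*sqrt(3 + Q) (M(Q) = -5*(sqrt(Q + 3) - 4) = -5*(sqrt(3 + Q) - 4) = -5*(-4 + sqrt(3 + Q)) = 20 - 5*sqrt(3 + Q))
M(9) - 96*I(-2) = (20 - 5*sqrt(3 + 9)) - (-864)/(-2) = (20 - 10*sqrt(3)) - (-864)*(-1)/2 = (20 - 10*sqrt(3)) - 96*9/2 = (20 - 10*sqrt(3)) - 432 = -412 - 10*sqrt(3)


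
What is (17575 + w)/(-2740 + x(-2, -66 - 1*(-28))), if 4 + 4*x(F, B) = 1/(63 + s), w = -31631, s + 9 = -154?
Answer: 5622400/1096401 ≈ 5.1281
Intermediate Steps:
s = -163 (s = -9 - 154 = -163)
x(F, B) = -401/400 (x(F, B) = -1 + 1/(4*(63 - 163)) = -1 + (¼)/(-100) = -1 + (¼)*(-1/100) = -1 - 1/400 = -401/400)
(17575 + w)/(-2740 + x(-2, -66 - 1*(-28))) = (17575 - 31631)/(-2740 - 401/400) = -14056/(-1096401/400) = -14056*(-400/1096401) = 5622400/1096401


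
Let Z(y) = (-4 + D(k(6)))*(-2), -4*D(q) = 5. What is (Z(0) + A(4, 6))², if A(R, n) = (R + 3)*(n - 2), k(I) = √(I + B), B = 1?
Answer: 5929/4 ≈ 1482.3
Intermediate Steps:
k(I) = √(1 + I) (k(I) = √(I + 1) = √(1 + I))
A(R, n) = (-2 + n)*(3 + R) (A(R, n) = (3 + R)*(-2 + n) = (-2 + n)*(3 + R))
D(q) = -5/4 (D(q) = -¼*5 = -5/4)
Z(y) = 21/2 (Z(y) = (-4 - 5/4)*(-2) = -21/4*(-2) = 21/2)
(Z(0) + A(4, 6))² = (21/2 + (-6 - 2*4 + 3*6 + 4*6))² = (21/2 + (-6 - 8 + 18 + 24))² = (21/2 + 28)² = (77/2)² = 5929/4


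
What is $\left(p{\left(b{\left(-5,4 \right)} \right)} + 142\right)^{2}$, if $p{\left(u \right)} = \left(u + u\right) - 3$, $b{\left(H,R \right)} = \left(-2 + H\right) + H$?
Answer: $13225$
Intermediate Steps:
$b{\left(H,R \right)} = -2 + 2 H$
$p{\left(u \right)} = -3 + 2 u$ ($p{\left(u \right)} = 2 u - 3 = -3 + 2 u$)
$\left(p{\left(b{\left(-5,4 \right)} \right)} + 142\right)^{2} = \left(\left(-3 + 2 \left(-2 + 2 \left(-5\right)\right)\right) + 142\right)^{2} = \left(\left(-3 + 2 \left(-2 - 10\right)\right) + 142\right)^{2} = \left(\left(-3 + 2 \left(-12\right)\right) + 142\right)^{2} = \left(\left(-3 - 24\right) + 142\right)^{2} = \left(-27 + 142\right)^{2} = 115^{2} = 13225$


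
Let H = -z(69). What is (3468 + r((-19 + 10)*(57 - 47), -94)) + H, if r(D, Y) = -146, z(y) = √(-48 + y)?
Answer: 3322 - √21 ≈ 3317.4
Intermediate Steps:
H = -√21 (H = -√(-48 + 69) = -√21 ≈ -4.5826)
(3468 + r((-19 + 10)*(57 - 47), -94)) + H = (3468 - 146) - √21 = 3322 - √21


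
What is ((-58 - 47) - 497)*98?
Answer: -58996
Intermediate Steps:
((-58 - 47) - 497)*98 = (-105 - 497)*98 = -602*98 = -58996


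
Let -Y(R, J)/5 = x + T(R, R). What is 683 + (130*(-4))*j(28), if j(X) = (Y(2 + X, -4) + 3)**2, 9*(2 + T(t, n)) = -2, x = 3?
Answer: 22043/81 ≈ 272.14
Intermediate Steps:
T(t, n) = -20/9 (T(t, n) = -2 + (1/9)*(-2) = -2 - 2/9 = -20/9)
Y(R, J) = -35/9 (Y(R, J) = -5*(3 - 20/9) = -5*7/9 = -35/9)
j(X) = 64/81 (j(X) = (-35/9 + 3)**2 = (-8/9)**2 = 64/81)
683 + (130*(-4))*j(28) = 683 + (130*(-4))*(64/81) = 683 - 520*64/81 = 683 - 33280/81 = 22043/81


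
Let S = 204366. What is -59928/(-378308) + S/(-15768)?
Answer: -3182014501/248548356 ≈ -12.802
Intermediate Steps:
-59928/(-378308) + S/(-15768) = -59928/(-378308) + 204366/(-15768) = -59928*(-1/378308) + 204366*(-1/15768) = 14982/94577 - 34061/2628 = -3182014501/248548356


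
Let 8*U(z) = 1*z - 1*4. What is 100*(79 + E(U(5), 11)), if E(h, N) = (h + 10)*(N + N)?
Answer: 30175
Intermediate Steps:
U(z) = -½ + z/8 (U(z) = (1*z - 1*4)/8 = (z - 4)/8 = (-4 + z)/8 = -½ + z/8)
E(h, N) = 2*N*(10 + h) (E(h, N) = (10 + h)*(2*N) = 2*N*(10 + h))
100*(79 + E(U(5), 11)) = 100*(79 + 2*11*(10 + (-½ + (⅛)*5))) = 100*(79 + 2*11*(10 + (-½ + 5/8))) = 100*(79 + 2*11*(10 + ⅛)) = 100*(79 + 2*11*(81/8)) = 100*(79 + 891/4) = 100*(1207/4) = 30175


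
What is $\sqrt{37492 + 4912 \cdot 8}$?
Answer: $18 \sqrt{237} \approx 277.11$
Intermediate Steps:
$\sqrt{37492 + 4912 \cdot 8} = \sqrt{37492 + 39296} = \sqrt{76788} = 18 \sqrt{237}$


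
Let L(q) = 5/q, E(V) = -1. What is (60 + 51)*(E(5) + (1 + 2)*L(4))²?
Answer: 13431/16 ≈ 839.44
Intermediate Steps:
(60 + 51)*(E(5) + (1 + 2)*L(4))² = (60 + 51)*(-1 + (1 + 2)*(5/4))² = 111*(-1 + 3*(5*(¼)))² = 111*(-1 + 3*(5/4))² = 111*(-1 + 15/4)² = 111*(11/4)² = 111*(121/16) = 13431/16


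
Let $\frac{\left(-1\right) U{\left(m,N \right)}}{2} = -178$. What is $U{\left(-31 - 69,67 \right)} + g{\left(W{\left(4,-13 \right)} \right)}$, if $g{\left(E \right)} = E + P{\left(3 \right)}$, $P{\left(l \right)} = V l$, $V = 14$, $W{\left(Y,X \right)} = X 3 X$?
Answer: $905$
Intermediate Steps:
$W{\left(Y,X \right)} = 3 X^{2}$ ($W{\left(Y,X \right)} = 3 X X = 3 X^{2}$)
$U{\left(m,N \right)} = 356$ ($U{\left(m,N \right)} = \left(-2\right) \left(-178\right) = 356$)
$P{\left(l \right)} = 14 l$
$g{\left(E \right)} = 42 + E$ ($g{\left(E \right)} = E + 14 \cdot 3 = E + 42 = 42 + E$)
$U{\left(-31 - 69,67 \right)} + g{\left(W{\left(4,-13 \right)} \right)} = 356 + \left(42 + 3 \left(-13\right)^{2}\right) = 356 + \left(42 + 3 \cdot 169\right) = 356 + \left(42 + 507\right) = 356 + 549 = 905$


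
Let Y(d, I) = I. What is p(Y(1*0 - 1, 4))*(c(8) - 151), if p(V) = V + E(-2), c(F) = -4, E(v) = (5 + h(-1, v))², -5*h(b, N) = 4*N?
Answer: -36859/5 ≈ -7371.8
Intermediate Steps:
h(b, N) = -4*N/5
E(v) = (5 - 4*v/5)²
p(V) = 1089/25 + V (p(V) = V + (-25 + 4*(-2))²/25 = V + (-25 - 8)²/25 = V + (1/25)*(-33)² = V + (1/25)*1089 = V + 1089/25 = 1089/25 + V)
p(Y(1*0 - 1, 4))*(c(8) - 151) = (1089/25 + 4)*(-4 - 151) = (1189/25)*(-155) = -36859/5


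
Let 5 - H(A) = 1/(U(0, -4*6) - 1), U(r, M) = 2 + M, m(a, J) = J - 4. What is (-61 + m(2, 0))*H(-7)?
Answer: -7540/23 ≈ -327.83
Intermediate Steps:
m(a, J) = -4 + J
H(A) = 116/23 (H(A) = 5 - 1/((2 - 4*6) - 1) = 5 - 1/((2 - 24) - 1) = 5 - 1/(-22 - 1) = 5 - 1/(-23) = 5 - 1*(-1/23) = 5 + 1/23 = 116/23)
(-61 + m(2, 0))*H(-7) = (-61 + (-4 + 0))*(116/23) = (-61 - 4)*(116/23) = -65*116/23 = -7540/23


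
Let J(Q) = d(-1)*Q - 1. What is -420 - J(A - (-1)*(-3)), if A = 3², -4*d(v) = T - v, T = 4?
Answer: -823/2 ≈ -411.50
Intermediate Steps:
d(v) = -1 + v/4 (d(v) = -(4 - v)/4 = -1 + v/4)
A = 9
J(Q) = -1 - 5*Q/4 (J(Q) = (-1 + (¼)*(-1))*Q - 1 = (-1 - ¼)*Q - 1 = -5*Q/4 - 1 = -1 - 5*Q/4)
-420 - J(A - (-1)*(-3)) = -420 - (-1 - 5*(9 - (-1)*(-3))/4) = -420 - (-1 - 5*(9 - 1*3)/4) = -420 - (-1 - 5*(9 - 3)/4) = -420 - (-1 - 5/4*6) = -420 - (-1 - 15/2) = -420 - 1*(-17/2) = -420 + 17/2 = -823/2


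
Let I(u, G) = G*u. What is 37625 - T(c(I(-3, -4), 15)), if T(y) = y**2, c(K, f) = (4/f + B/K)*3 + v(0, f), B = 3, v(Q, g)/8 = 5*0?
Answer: 15049039/400 ≈ 37623.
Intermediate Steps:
v(Q, g) = 0 (v(Q, g) = 8*(5*0) = 8*0 = 0)
c(K, f) = 9/K + 12/f (c(K, f) = (4/f + 3/K)*3 + 0 = (3/K + 4/f)*3 + 0 = (9/K + 12/f) + 0 = 9/K + 12/f)
37625 - T(c(I(-3, -4), 15)) = 37625 - (9/((-4*(-3))) + 12/15)**2 = 37625 - (9/12 + 12*(1/15))**2 = 37625 - (9*(1/12) + 4/5)**2 = 37625 - (3/4 + 4/5)**2 = 37625 - (31/20)**2 = 37625 - 1*961/400 = 37625 - 961/400 = 15049039/400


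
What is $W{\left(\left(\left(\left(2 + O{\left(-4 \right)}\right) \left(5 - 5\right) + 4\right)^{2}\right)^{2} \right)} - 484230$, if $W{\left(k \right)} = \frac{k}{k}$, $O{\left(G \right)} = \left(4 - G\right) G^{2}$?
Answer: $-484229$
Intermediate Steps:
$O{\left(G \right)} = G^{2} \left(4 - G\right)$
$W{\left(k \right)} = 1$
$W{\left(\left(\left(\left(2 + O{\left(-4 \right)}\right) \left(5 - 5\right) + 4\right)^{2}\right)^{2} \right)} - 484230 = 1 - 484230 = -484229$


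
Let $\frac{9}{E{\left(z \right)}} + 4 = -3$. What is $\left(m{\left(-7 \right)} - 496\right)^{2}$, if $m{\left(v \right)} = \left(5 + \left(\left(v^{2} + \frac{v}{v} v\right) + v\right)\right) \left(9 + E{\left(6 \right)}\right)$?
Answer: $\frac{1721344}{49} \approx 35130.0$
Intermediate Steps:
$E{\left(z \right)} = - \frac{9}{7}$ ($E{\left(z \right)} = \frac{9}{-4 - 3} = \frac{9}{-7} = 9 \left(- \frac{1}{7}\right) = - \frac{9}{7}$)
$m{\left(v \right)} = \frac{270}{7} + \frac{54 v^{2}}{7} + \frac{108 v}{7}$ ($m{\left(v \right)} = \left(5 + \left(\left(v^{2} + \frac{v}{v} v\right) + v\right)\right) \left(9 - \frac{9}{7}\right) = \left(5 + \left(\left(v^{2} + 1 v\right) + v\right)\right) \frac{54}{7} = \left(5 + \left(\left(v^{2} + v\right) + v\right)\right) \frac{54}{7} = \left(5 + \left(\left(v + v^{2}\right) + v\right)\right) \frac{54}{7} = \left(5 + \left(v^{2} + 2 v\right)\right) \frac{54}{7} = \left(5 + v^{2} + 2 v\right) \frac{54}{7} = \frac{270}{7} + \frac{54 v^{2}}{7} + \frac{108 v}{7}$)
$\left(m{\left(-7 \right)} - 496\right)^{2} = \left(\left(\frac{270}{7} + \frac{54 \left(-7\right)^{2}}{7} + \frac{108}{7} \left(-7\right)\right) - 496\right)^{2} = \left(\left(\frac{270}{7} + \frac{54}{7} \cdot 49 - 108\right) - 496\right)^{2} = \left(\left(\frac{270}{7} + 378 - 108\right) - 496\right)^{2} = \left(\frac{2160}{7} - 496\right)^{2} = \left(- \frac{1312}{7}\right)^{2} = \frac{1721344}{49}$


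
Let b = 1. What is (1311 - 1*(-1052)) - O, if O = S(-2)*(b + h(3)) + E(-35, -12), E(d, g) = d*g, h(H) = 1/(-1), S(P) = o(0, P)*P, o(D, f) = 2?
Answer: 1943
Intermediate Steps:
S(P) = 2*P
h(H) = -1
O = 420 (O = (2*(-2))*(1 - 1) - 35*(-12) = -4*0 + 420 = 0 + 420 = 420)
(1311 - 1*(-1052)) - O = (1311 - 1*(-1052)) - 1*420 = (1311 + 1052) - 420 = 2363 - 420 = 1943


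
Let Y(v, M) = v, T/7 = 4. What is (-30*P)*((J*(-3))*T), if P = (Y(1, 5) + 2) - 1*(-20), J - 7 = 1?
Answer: 463680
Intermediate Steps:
J = 8 (J = 7 + 1 = 8)
T = 28 (T = 7*4 = 28)
P = 23 (P = (1 + 2) - 1*(-20) = 3 + 20 = 23)
(-30*P)*((J*(-3))*T) = (-30*23)*((8*(-3))*28) = -(-16560)*28 = -690*(-672) = 463680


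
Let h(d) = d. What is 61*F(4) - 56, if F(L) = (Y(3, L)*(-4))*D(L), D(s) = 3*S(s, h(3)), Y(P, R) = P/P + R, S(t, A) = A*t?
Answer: -43976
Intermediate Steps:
Y(P, R) = 1 + R
D(s) = 9*s (D(s) = 3*(3*s) = 9*s)
F(L) = 9*L*(-4 - 4*L) (F(L) = ((1 + L)*(-4))*(9*L) = (-4 - 4*L)*(9*L) = 9*L*(-4 - 4*L))
61*F(4) - 56 = 61*(-36*4*(1 + 4)) - 56 = 61*(-36*4*5) - 56 = 61*(-720) - 56 = -43920 - 56 = -43976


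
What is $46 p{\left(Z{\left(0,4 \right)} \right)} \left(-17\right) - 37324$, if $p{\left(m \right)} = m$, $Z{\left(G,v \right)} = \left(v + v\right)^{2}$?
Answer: $-87372$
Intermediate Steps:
$Z{\left(G,v \right)} = 4 v^{2}$ ($Z{\left(G,v \right)} = \left(2 v\right)^{2} = 4 v^{2}$)
$46 p{\left(Z{\left(0,4 \right)} \right)} \left(-17\right) - 37324 = 46 \cdot 4 \cdot 4^{2} \left(-17\right) - 37324 = 46 \cdot 4 \cdot 16 \left(-17\right) - 37324 = 46 \cdot 64 \left(-17\right) - 37324 = 2944 \left(-17\right) - 37324 = -50048 - 37324 = -87372$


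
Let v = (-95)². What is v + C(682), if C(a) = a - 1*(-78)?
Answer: 9785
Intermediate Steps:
C(a) = 78 + a (C(a) = a + 78 = 78 + a)
v = 9025
v + C(682) = 9025 + (78 + 682) = 9025 + 760 = 9785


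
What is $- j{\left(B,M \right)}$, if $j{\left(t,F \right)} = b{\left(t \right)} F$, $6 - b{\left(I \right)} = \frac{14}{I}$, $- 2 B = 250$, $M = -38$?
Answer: $\frac{29032}{125} \approx 232.26$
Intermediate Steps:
$B = -125$ ($B = \left(- \frac{1}{2}\right) 250 = -125$)
$b{\left(I \right)} = 6 - \frac{14}{I}$
$j{\left(t,F \right)} = F \left(6 - \frac{14}{t}\right)$ ($j{\left(t,F \right)} = \left(6 - \frac{14}{t}\right) F = F \left(6 - \frac{14}{t}\right)$)
$- j{\left(B,M \right)} = - (6 \left(-38\right) - - \frac{532}{-125}) = - (-228 - \left(-532\right) \left(- \frac{1}{125}\right)) = - (-228 - \frac{532}{125}) = \left(-1\right) \left(- \frac{29032}{125}\right) = \frac{29032}{125}$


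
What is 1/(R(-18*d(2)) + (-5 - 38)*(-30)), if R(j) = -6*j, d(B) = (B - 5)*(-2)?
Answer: 1/1938 ≈ 0.00051600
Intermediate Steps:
d(B) = 10 - 2*B (d(B) = (-5 + B)*(-2) = 10 - 2*B)
1/(R(-18*d(2)) + (-5 - 38)*(-30)) = 1/(-(-108)*(10 - 2*2) + (-5 - 38)*(-30)) = 1/(-(-108)*(10 - 4) - 43*(-30)) = 1/(-(-108)*6 + 1290) = 1/(-6*(-108) + 1290) = 1/(648 + 1290) = 1/1938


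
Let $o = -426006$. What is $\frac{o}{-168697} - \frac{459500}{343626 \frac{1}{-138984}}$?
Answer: $\frac{1795611310815626}{9661445887} \approx 1.8585 \cdot 10^{5}$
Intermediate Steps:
$\frac{o}{-168697} - \frac{459500}{343626 \frac{1}{-138984}} = - \frac{426006}{-168697} - \frac{459500}{343626 \frac{1}{-138984}} = \left(-426006\right) \left(- \frac{1}{168697}\right) - \frac{459500}{343626 \left(- \frac{1}{138984}\right)} = \frac{426006}{168697} - \frac{459500}{- \frac{57271}{23164}} = \frac{426006}{168697} - - \frac{10643858000}{57271} = \frac{426006}{168697} + \frac{10643858000}{57271} = \frac{1795611310815626}{9661445887}$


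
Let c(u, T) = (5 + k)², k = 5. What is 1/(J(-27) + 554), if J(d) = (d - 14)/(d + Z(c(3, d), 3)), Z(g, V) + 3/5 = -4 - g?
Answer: 658/364737 ≈ 0.0018040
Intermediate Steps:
c(u, T) = 100 (c(u, T) = (5 + 5)² = 10² = 100)
Z(g, V) = -23/5 - g (Z(g, V) = -⅗ + (-4 - g) = -23/5 - g)
J(d) = (-14 + d)/(-523/5 + d) (J(d) = (d - 14)/(d + (-23/5 - 1*100)) = (-14 + d)/(d + (-23/5 - 100)) = (-14 + d)/(d - 523/5) = (-14 + d)/(-523/5 + d))
1/(J(-27) + 554) = 1/(5*(14 - 1*(-27))/(523 - 5*(-27)) + 554) = 1/(5*(14 + 27)/(523 + 135) + 554) = 1/(5*41/658 + 554) = 1/(5*(1/658)*41 + 554) = 1/(205/658 + 554) = 1/(364737/658) = 658/364737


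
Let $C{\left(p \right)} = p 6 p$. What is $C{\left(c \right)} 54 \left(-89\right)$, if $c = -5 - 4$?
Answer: $-2335716$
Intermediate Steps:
$c = -9$
$C{\left(p \right)} = 6 p^{2}$ ($C{\left(p \right)} = 6 p p = 6 p^{2}$)
$C{\left(c \right)} 54 \left(-89\right) = 6 \left(-9\right)^{2} \cdot 54 \left(-89\right) = 6 \cdot 81 \cdot 54 \left(-89\right) = 486 \cdot 54 \left(-89\right) = 26244 \left(-89\right) = -2335716$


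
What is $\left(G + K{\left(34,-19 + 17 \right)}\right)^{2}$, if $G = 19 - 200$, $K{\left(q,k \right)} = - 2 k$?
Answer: $31329$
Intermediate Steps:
$G = -181$ ($G = 19 - 200 = -181$)
$\left(G + K{\left(34,-19 + 17 \right)}\right)^{2} = \left(-181 - 2 \left(-19 + 17\right)\right)^{2} = \left(-181 - -4\right)^{2} = \left(-181 + 4\right)^{2} = \left(-177\right)^{2} = 31329$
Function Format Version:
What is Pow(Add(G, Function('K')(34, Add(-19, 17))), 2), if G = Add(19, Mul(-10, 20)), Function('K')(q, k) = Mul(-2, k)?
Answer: 31329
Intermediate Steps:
G = -181 (G = Add(19, -200) = -181)
Pow(Add(G, Function('K')(34, Add(-19, 17))), 2) = Pow(Add(-181, Mul(-2, Add(-19, 17))), 2) = Pow(Add(-181, Mul(-2, -2)), 2) = Pow(Add(-181, 4), 2) = Pow(-177, 2) = 31329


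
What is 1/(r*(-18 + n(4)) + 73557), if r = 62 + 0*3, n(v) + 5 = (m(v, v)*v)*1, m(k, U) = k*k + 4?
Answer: 1/77091 ≈ 1.2972e-5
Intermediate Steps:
m(k, U) = 4 + k² (m(k, U) = k² + 4 = 4 + k²)
n(v) = -5 + v*(4 + v²) (n(v) = -5 + ((4 + v²)*v)*1 = -5 + (v*(4 + v²))*1 = -5 + v*(4 + v²))
r = 62 (r = 62 + 0 = 62)
1/(r*(-18 + n(4)) + 73557) = 1/(62*(-18 + (-5 + 4*(4 + 4²))) + 73557) = 1/(62*(-18 + (-5 + 4*(4 + 16))) + 73557) = 1/(62*(-18 + (-5 + 4*20)) + 73557) = 1/(62*(-18 + (-5 + 80)) + 73557) = 1/(62*(-18 + 75) + 73557) = 1/(62*57 + 73557) = 1/(3534 + 73557) = 1/77091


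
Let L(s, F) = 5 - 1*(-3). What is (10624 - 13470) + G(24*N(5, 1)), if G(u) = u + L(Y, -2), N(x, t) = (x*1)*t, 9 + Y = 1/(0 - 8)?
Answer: -2718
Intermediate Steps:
Y = -73/8 (Y = -9 + 1/(0 - 8) = -9 + 1/(-8) = -9 - ⅛ = -73/8 ≈ -9.1250)
N(x, t) = t*x (N(x, t) = x*t = t*x)
L(s, F) = 8 (L(s, F) = 5 + 3 = 8)
G(u) = 8 + u (G(u) = u + 8 = 8 + u)
(10624 - 13470) + G(24*N(5, 1)) = (10624 - 13470) + (8 + 24*(1*5)) = -2846 + (8 + 24*5) = -2846 + (8 + 120) = -2846 + 128 = -2718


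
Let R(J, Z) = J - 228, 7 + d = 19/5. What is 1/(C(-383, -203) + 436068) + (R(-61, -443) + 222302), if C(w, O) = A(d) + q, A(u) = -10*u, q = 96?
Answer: 96841182549/436196 ≈ 2.2201e+5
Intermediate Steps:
d = -16/5 (d = -7 + 19/5 = -16/5 ≈ -3.2000)
R(J, Z) = -228 + J
C(w, O) = 128 (C(w, O) = -10*(-16/5) + 96 = 32 + 96 = 128)
1/(C(-383, -203) + 436068) + (R(-61, -443) + 222302) = 1/(128 + 436068) + ((-228 - 61) + 222302) = 1/436196 + (-289 + 222302) = 1/436196 + 222013 = 96841182549/436196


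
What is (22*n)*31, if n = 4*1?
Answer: 2728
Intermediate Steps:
n = 4
(22*n)*31 = (22*4)*31 = 88*31 = 2728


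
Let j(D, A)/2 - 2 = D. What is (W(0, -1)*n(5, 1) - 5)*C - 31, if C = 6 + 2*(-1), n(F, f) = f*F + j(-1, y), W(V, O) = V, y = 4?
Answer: -51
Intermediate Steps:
j(D, A) = 4 + 2*D
n(F, f) = 2 + F*f (n(F, f) = f*F + (4 + 2*(-1)) = F*f + (4 - 2) = F*f + 2 = 2 + F*f)
C = 4 (C = 6 - 2 = 4)
(W(0, -1)*n(5, 1) - 5)*C - 31 = (0*(2 + 5*1) - 5)*4 - 31 = (0*(2 + 5) - 5)*4 - 31 = (0*7 - 5)*4 - 31 = (0 - 5)*4 - 31 = -5*4 - 31 = -20 - 31 = -51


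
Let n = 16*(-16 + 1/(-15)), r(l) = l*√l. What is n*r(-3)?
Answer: 3856*I*√3/5 ≈ 1335.8*I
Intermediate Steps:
r(l) = l^(3/2)
n = -3856/15 (n = 16*(-16 - 1/15) = 16*(-241/15) = -3856/15 ≈ -257.07)
n*r(-3) = -(-3856)*I*√3/5 = 3856*I*√3/5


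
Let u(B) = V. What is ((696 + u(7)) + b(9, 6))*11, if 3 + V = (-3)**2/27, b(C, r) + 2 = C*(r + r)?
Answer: 26378/3 ≈ 8792.7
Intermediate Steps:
b(C, r) = -2 + 2*C*r (b(C, r) = -2 + C*(r + r) = -2 + C*(2*r) = -2 + 2*C*r)
V = -8/3 (V = -3 + (-3)**2/27 = -3 + 9*(1/27) = -3 + 1/3 = -8/3 ≈ -2.6667)
u(B) = -8/3
((696 + u(7)) + b(9, 6))*11 = ((696 - 8/3) + (-2 + 2*9*6))*11 = (2080/3 + (-2 + 108))*11 = (2080/3 + 106)*11 = (2398/3)*11 = 26378/3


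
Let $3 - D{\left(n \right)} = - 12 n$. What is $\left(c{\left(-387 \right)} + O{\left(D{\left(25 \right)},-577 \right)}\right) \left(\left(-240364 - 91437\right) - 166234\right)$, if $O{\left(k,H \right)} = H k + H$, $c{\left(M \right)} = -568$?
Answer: $87642207160$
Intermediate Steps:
$D{\left(n \right)} = 3 + 12 n$ ($D{\left(n \right)} = 3 - - 12 n = 3 + 12 n$)
$O{\left(k,H \right)} = H + H k$
$\left(c{\left(-387 \right)} + O{\left(D{\left(25 \right)},-577 \right)}\right) \left(\left(-240364 - 91437\right) - 166234\right) = \left(-568 - 577 \left(1 + \left(3 + 12 \cdot 25\right)\right)\right) \left(\left(-240364 - 91437\right) - 166234\right) = \left(-568 - 577 \left(1 + \left(3 + 300\right)\right)\right) \left(\left(-240364 - 91437\right) - 166234\right) = \left(-568 - 577 \left(1 + 303\right)\right) \left(-331801 - 166234\right) = \left(-568 - 175408\right) \left(-498035\right) = \left(-175976\right) \left(-498035\right) = 87642207160$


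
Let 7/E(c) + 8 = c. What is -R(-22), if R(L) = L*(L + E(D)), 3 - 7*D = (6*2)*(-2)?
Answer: -15114/29 ≈ -521.17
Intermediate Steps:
D = 27/7 (D = 3/7 - 6*2*(-2)/7 = 3/7 - 12*(-2)/7 = 3/7 - 1/7*(-24) = 3/7 + 24/7 = 27/7 ≈ 3.8571)
E(c) = 7/(-8 + c)
R(L) = L*(-49/29 + L) (R(L) = L*(L + 7/(-8 + 27/7)) = L*(L + 7/(-29/7)) = L*(L + 7*(-7/29)) = L*(L - 49/29) = L*(-49/29 + L))
-R(-22) = -(-22)*(-49 + 29*(-22))/29 = -(-22)*(-49 - 638)/29 = -(-22)*(-687)/29 = -1*15114/29 = -15114/29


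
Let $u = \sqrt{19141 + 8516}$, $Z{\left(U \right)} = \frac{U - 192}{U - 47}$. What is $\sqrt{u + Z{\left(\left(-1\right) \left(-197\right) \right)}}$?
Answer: $\frac{\sqrt{30 + 2700 \sqrt{3073}}}{30} \approx 12.897$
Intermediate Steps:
$Z{\left(U \right)} = \frac{-192 + U}{-47 + U}$
$u = 3 \sqrt{3073}$ ($u = \sqrt{27657} = 3 \sqrt{3073} \approx 166.3$)
$\sqrt{u + Z{\left(\left(-1\right) \left(-197\right) \right)}} = \sqrt{3 \sqrt{3073} + \frac{-192 - -197}{-47 - -197}} = \sqrt{3 \sqrt{3073} + \frac{-192 + 197}{-47 + 197}} = \sqrt{3 \sqrt{3073} + \frac{1}{150} \cdot 5} = \sqrt{3 \sqrt{3073} + \frac{1}{30}} = \sqrt{\frac{1}{30} + 3 \sqrt{3073}}$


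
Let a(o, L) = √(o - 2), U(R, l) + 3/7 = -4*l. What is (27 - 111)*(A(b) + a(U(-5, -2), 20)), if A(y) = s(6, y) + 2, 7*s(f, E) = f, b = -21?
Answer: -240 - 12*√273 ≈ -438.27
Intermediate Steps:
s(f, E) = f/7
U(R, l) = -3/7 - 4*l
a(o, L) = √(-2 + o)
A(y) = 20/7 (A(y) = (⅐)*6 + 2 = 6/7 + 2 = 20/7)
(27 - 111)*(A(b) + a(U(-5, -2), 20)) = (27 - 111)*(20/7 + √(-2 + (-3/7 - 4*(-2)))) = -84*(20/7 + √(-2 + (-3/7 + 8))) = -84*(20/7 + √(-2 + 53/7)) = -84*(20/7 + √(39/7)) = -84*(20/7 + √273/7) = -240 - 12*√273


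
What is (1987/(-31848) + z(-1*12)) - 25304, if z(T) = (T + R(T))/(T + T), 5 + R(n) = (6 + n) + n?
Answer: -402918667/15924 ≈ -25303.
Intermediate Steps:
R(n) = 1 + 2*n (R(n) = -5 + ((6 + n) + n) = -5 + (6 + 2*n) = 1 + 2*n)
z(T) = (1 + 3*T)/(2*T) (z(T) = (T + (1 + 2*T))/(T + T) = (1 + 3*T)/((2*T)) = (1 + 3*T)*(1/(2*T)) = (1 + 3*T)/(2*T))
(1987/(-31848) + z(-1*12)) - 25304 = (1987/(-31848) + (1 + 3*(-1*12))/(2*((-1*12)))) - 25304 = (1987*(-1/31848) + (½)*(1 + 3*(-12))/(-12)) - 25304 = (-1987/31848 + (½)*(-1/12)*(1 - 36)) - 25304 = (-1987/31848 + (½)*(-1/12)*(-35)) - 25304 = (-1987/31848 + 35/24) - 25304 = 22229/15924 - 25304 = -402918667/15924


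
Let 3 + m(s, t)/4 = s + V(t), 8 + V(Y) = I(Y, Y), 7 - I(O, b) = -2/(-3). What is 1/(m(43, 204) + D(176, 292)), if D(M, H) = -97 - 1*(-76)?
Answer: 3/397 ≈ 0.0075567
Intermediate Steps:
D(M, H) = -21 (D(M, H) = -97 + 76 = -21)
I(O, b) = 19/3 (I(O, b) = 7 - (-2)/(-3) = 7 - (-2)*(-1)/3 = 7 - 1*2/3 = 7 - 2/3 = 19/3)
V(Y) = -5/3 (V(Y) = -8 + 19/3 = -5/3)
m(s, t) = -56/3 + 4*s (m(s, t) = -12 + 4*(s - 5/3) = -12 + 4*(-5/3 + s) = -12 + (-20/3 + 4*s) = -56/3 + 4*s)
1/(m(43, 204) + D(176, 292)) = 1/((-56/3 + 4*43) - 21) = 1/((-56/3 + 172) - 21) = 1/(460/3 - 21) = 1/(397/3) = 3/397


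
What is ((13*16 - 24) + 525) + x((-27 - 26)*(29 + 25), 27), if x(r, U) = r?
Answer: -2153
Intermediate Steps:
((13*16 - 24) + 525) + x((-27 - 26)*(29 + 25), 27) = ((13*16 - 24) + 525) + (-27 - 26)*(29 + 25) = ((208 - 24) + 525) - 53*54 = (184 + 525) - 2862 = 709 - 2862 = -2153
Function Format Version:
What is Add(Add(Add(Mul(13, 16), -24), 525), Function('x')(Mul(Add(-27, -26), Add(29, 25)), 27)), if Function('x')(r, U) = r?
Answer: -2153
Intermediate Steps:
Add(Add(Add(Mul(13, 16), -24), 525), Function('x')(Mul(Add(-27, -26), Add(29, 25)), 27)) = Add(Add(Add(Mul(13, 16), -24), 525), Mul(Add(-27, -26), Add(29, 25))) = Add(Add(Add(208, -24), 525), Mul(-53, 54)) = Add(Add(184, 525), -2862) = Add(709, -2862) = -2153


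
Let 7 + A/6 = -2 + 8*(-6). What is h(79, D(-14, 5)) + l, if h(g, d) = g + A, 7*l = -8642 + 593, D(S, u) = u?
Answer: -9890/7 ≈ -1412.9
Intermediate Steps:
l = -8049/7 (l = (-8642 + 593)/7 = (1/7)*(-8049) = -8049/7 ≈ -1149.9)
A = -342 (A = -42 + 6*(-2 + 8*(-6)) = -42 + 6*(-2 - 48) = -42 + 6*(-50) = -42 - 300 = -342)
h(g, d) = -342 + g (h(g, d) = g - 342 = -342 + g)
h(79, D(-14, 5)) + l = (-342 + 79) - 8049/7 = -263 - 8049/7 = -9890/7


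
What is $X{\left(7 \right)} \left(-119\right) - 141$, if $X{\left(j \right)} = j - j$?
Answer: $-141$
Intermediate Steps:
$X{\left(j \right)} = 0$
$X{\left(7 \right)} \left(-119\right) - 141 = 0 \left(-119\right) - 141 = 0 - 141 = -141$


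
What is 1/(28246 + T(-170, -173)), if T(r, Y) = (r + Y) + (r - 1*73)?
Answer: 1/27660 ≈ 3.6153e-5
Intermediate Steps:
T(r, Y) = -73 + Y + 2*r (T(r, Y) = (Y + r) + (r - 73) = (Y + r) + (-73 + r) = -73 + Y + 2*r)
1/(28246 + T(-170, -173)) = 1/(28246 + (-73 - 173 + 2*(-170))) = 1/(28246 + (-73 - 173 - 340)) = 1/(28246 - 586) = 1/27660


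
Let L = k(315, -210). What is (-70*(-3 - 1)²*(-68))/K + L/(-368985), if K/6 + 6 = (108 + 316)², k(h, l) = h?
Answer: 92540441/1326648669 ≈ 0.069755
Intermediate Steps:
L = 315
K = 1078620 (K = -36 + 6*(108 + 316)² = -36 + 6*424² = -36 + 6*179776 = -36 + 1078656 = 1078620)
(-70*(-3 - 1)²*(-68))/K + L/(-368985) = (-70*(-3 - 1)²*(-68))/1078620 + 315/(-368985) = (-70*(-4)²*(-68))*(1/1078620) + 315*(-1/368985) = (-70*16*(-68))*(1/1078620) - 21/24599 = -1120*(-68)*(1/1078620) - 21/24599 = 76160*(1/1078620) - 21/24599 = 3808/53931 - 21/24599 = 92540441/1326648669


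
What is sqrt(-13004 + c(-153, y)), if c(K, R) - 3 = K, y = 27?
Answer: I*sqrt(13154) ≈ 114.69*I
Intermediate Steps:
c(K, R) = 3 + K
sqrt(-13004 + c(-153, y)) = sqrt(-13004 + (3 - 153)) = sqrt(-13004 - 150) = sqrt(-13154) = I*sqrt(13154)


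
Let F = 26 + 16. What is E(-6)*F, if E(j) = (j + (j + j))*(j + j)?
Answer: 9072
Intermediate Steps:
E(j) = 6*j² (E(j) = (j + 2*j)*(2*j) = (3*j)*(2*j) = 6*j²)
F = 42
E(-6)*F = (6*(-6)²)*42 = (6*36)*42 = 216*42 = 9072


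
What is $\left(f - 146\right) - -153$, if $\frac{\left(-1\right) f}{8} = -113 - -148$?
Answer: $-273$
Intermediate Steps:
$f = -280$ ($f = - 8 \left(-113 - -148\right) = - 8 \left(-113 + 148\right) = \left(-8\right) 35 = -280$)
$\left(f - 146\right) - -153 = \left(-280 - 146\right) - -153 = -426 + 153 = -273$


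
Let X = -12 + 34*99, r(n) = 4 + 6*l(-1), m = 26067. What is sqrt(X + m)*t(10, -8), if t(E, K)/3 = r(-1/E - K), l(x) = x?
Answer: -18*sqrt(3269) ≈ -1029.2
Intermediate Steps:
r(n) = -2 (r(n) = 4 + 6*(-1) = 4 - 6 = -2)
t(E, K) = -6 (t(E, K) = 3*(-2) = -6)
X = 3354 (X = -12 + 3366 = 3354)
sqrt(X + m)*t(10, -8) = sqrt(3354 + 26067)*(-6) = sqrt(29421)*(-6) = (3*sqrt(3269))*(-6) = -18*sqrt(3269)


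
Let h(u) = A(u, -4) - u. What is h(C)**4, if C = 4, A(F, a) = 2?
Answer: 16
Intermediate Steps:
h(u) = 2 - u
h(C)**4 = (2 - 1*4)**4 = (2 - 4)**4 = (-2)**4 = 16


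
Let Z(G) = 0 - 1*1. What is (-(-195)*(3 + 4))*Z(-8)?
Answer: -1365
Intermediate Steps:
Z(G) = -1 (Z(G) = 0 - 1 = -1)
(-(-195)*(3 + 4))*Z(-8) = -(-195)*(3 + 4)*(-1) = -(-195)*7*(-1) = -39*(-35)*(-1) = 1365*(-1) = -1365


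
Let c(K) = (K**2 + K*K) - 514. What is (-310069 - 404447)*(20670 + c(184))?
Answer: -62783091888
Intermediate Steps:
c(K) = -514 + 2*K**2 (c(K) = (K**2 + K**2) - 514 = 2*K**2 - 514 = -514 + 2*K**2)
(-310069 - 404447)*(20670 + c(184)) = (-310069 - 404447)*(20670 + (-514 + 2*184**2)) = -714516*(20670 + (-514 + 2*33856)) = -714516*(20670 + (-514 + 67712)) = -714516*(20670 + 67198) = -714516*87868 = -62783091888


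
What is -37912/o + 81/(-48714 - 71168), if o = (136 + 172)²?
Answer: -2903476/7252861 ≈ -0.40032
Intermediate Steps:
o = 94864 (o = 308² = 94864)
-37912/o + 81/(-48714 - 71168) = -37912/94864 + 81/(-48714 - 71168) = -37912*1/94864 + 81/(-119882) = -677/1694 + 81*(-1/119882) = -677/1694 - 81/119882 = -2903476/7252861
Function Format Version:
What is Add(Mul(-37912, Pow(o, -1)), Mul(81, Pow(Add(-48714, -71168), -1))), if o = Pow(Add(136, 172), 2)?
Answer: Rational(-2903476, 7252861) ≈ -0.40032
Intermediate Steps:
o = 94864 (o = Pow(308, 2) = 94864)
Add(Mul(-37912, Pow(o, -1)), Mul(81, Pow(Add(-48714, -71168), -1))) = Add(Mul(-37912, Pow(94864, -1)), Mul(81, Pow(Add(-48714, -71168), -1))) = Add(Mul(-37912, Rational(1, 94864)), Mul(81, Pow(-119882, -1))) = Add(Rational(-677, 1694), Mul(81, Rational(-1, 119882))) = Add(Rational(-677, 1694), Rational(-81, 119882)) = Rational(-2903476, 7252861)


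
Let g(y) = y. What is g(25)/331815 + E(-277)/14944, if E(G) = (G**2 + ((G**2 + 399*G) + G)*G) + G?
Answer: 631385553917/991728672 ≈ 636.65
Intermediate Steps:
E(G) = G + G**2 + G*(G**2 + 400*G) (E(G) = (G**2 + (G**2 + 400*G)*G) + G = (G**2 + G*(G**2 + 400*G)) + G = G + G**2 + G*(G**2 + 400*G))
g(25)/331815 + E(-277)/14944 = 25/331815 - 277*(1 + (-277)**2 + 401*(-277))/14944 = 25*(1/331815) - 277*(1 + 76729 - 111077)*(1/14944) = 5/66363 - 277*(-34347)*(1/14944) = 5/66363 + 9514119*(1/14944) = 5/66363 + 9514119/14944 = 631385553917/991728672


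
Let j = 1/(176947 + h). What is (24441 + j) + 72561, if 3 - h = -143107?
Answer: 31046169115/320057 ≈ 97002.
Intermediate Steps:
h = 143110 (h = 3 - 1*(-143107) = 3 + 143107 = 143110)
j = 1/320057 (j = 1/(176947 + 143110) = 1/320057 ≈ 3.1244e-6)
(24441 + j) + 72561 = (24441 + 1/320057) + 72561 = 7822513138/320057 + 72561 = 31046169115/320057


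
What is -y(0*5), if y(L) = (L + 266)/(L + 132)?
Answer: -133/66 ≈ -2.0152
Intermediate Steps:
y(L) = (266 + L)/(132 + L)
-y(0*5) = -(266 + 0*5)/(132 + 0*5) = -(266 + 0)/(132 + 0) = -266/132 = -1*133/66 = -133/66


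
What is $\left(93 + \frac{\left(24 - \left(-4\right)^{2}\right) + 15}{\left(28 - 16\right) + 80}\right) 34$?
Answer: $\frac{6341}{2} \approx 3170.5$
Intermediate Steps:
$\left(93 + \frac{\left(24 - \left(-4\right)^{2}\right) + 15}{\left(28 - 16\right) + 80}\right) 34 = \left(93 + \frac{\left(24 - 16\right) + 15}{\left(28 - 16\right) + 80}\right) 34 = \left(93 + \frac{\left(24 - 16\right) + 15}{12 + 80}\right) 34 = \left(93 + \frac{8 + 15}{92}\right) 34 = \left(93 + 23 \cdot \frac{1}{92}\right) 34 = \left(93 + \frac{1}{4}\right) 34 = \frac{373}{4} \cdot 34 = \frac{6341}{2}$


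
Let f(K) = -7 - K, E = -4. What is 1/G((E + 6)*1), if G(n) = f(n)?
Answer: -1/9 ≈ -0.11111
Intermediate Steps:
G(n) = -7 - n
1/G((E + 6)*1) = 1/(-7 - (-4 + 6)) = 1/(-7 - 2) = 1/(-9) = -1/9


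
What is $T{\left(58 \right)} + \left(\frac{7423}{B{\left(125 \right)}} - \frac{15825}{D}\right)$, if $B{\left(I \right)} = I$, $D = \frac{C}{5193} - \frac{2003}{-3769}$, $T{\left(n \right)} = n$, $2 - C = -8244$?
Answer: $- \frac{38108040289356}{5185094125} \approx -7349.5$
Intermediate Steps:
$C = 8246$ ($C = 2 - -8244 = 2 + 8244 = 8246$)
$D = \frac{41480753}{19572417}$ ($D = \frac{8246}{5193} - \frac{2003}{-3769} = 8246 \cdot \frac{1}{5193} - - \frac{2003}{3769} = \frac{8246}{5193} + \frac{2003}{3769} = \frac{41480753}{19572417} \approx 2.1193$)
$T{\left(58 \right)} + \left(\frac{7423}{B{\left(125 \right)}} - \frac{15825}{D}\right) = 58 + \left(\frac{7423}{125} - \frac{15825}{\frac{41480753}{19572417}}\right) = 58 + \left(7423 \cdot \frac{1}{125} - \frac{309733499025}{41480753}\right) = 58 + \left(\frac{7423}{125} - \frac{309733499025}{41480753}\right) = 58 - \frac{38408775748606}{5185094125} = - \frac{38108040289356}{5185094125}$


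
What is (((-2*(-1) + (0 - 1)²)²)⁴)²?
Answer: 43046721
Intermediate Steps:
(((-2*(-1) + (0 - 1)²)²)⁴)² = (((2 + (-1)²)²)⁴)² = (((2 + 1)²)⁴)² = ((3²)⁴)² = (9⁴)² = 6561² = 43046721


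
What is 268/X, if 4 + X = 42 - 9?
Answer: 268/29 ≈ 9.2414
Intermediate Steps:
X = 29 (X = -4 + (42 - 9) = -4 + 33 = 29)
268/X = 268/29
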